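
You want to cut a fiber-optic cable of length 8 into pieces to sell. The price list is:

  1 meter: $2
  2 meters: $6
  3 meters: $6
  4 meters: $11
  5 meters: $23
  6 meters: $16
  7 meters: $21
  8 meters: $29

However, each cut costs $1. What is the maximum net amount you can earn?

29

Consider every possible first cut. v[k] is the best of p[i]+v[k−i] over all sellable i≤k, charging 1 whenever i<k.
v[1] = 2
v[2] = max(2+2-1, 6+0) = 6
v[3] = max(2+6-1, 6+2-1, 6+0) = 7
v[4] = max(2+7-1, 6+6-1, 6+2-1, 11+0) = 11
v[5] = max(2+11-1, 6+7-1, 6+6-1, 11+2-1, 23+0) = 23
v[6] = max(2+23-1, 6+11-1, 6+7-1, 11+6-1, 23+2-1, 16+0) = 24
v[7] = max(2+24-1, 6+23-1, 6+11-1, …, 16+2-1, 21+0) = 28
v[8] = max(2+28-1, 6+24-1, 6+23-1, …, 21+2-1, 29+0) = 29
One optimal plan: pieces 5 + 2 + 1 (2 cuts) → $31 − $2 = $29.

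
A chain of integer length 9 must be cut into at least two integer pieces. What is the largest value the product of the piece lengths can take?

Define g[k] = max over 1≤i<k of i · max(k−i, g[k−i]); the inner max lets the remainder stay uncut if that's better.
g[2] = 1×max(1,0) = 1×1 = 1
g[3] = 1×max(2,1) = 1×2 = 2
g[4] = 2×max(2,1) = 2×2 = 4
g[5] = 2×max(3,2) = 2×3 = 6
g[6] = 3×max(3,2) = 3×3 = 9
g[7] = 2×max(5,6) = 2×6 = 12
g[8] = 2×max(6,9) = 2×9 = 18
g[9] = 3×max(6,9) = 3×9 = 27
One optimal split: 3 + 3 + 3; product 3×3×3 = 27.

27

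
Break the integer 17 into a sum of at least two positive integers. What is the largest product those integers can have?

Let f[k] be the best product for length k (with at least one cut). For each first piece i, the rest contributes max(k−i, f[k−i]).
Small cases: f[2]=1, f[3]=2, f[4]=4, f[5]=6, f[6]=9, f[7]=12, f[8]=18, f[9]=27.
f[10] = 2·max(8,18) = 2·18 = 36
f[11] = 2·max(9,27) = 2·27 = 54
f[12] = 3·max(9,27) = 3·27 = 81
f[13] = 2·max(11,54) = 2·54 = 108
f[14] = 2·max(12,81) = 2·81 = 162
f[15] = 3·max(12,81) = 3·81 = 243
f[16] = 2·max(14,162) = 2·162 = 324
f[17] = 2·max(15,243) = 2·243 = 486
One optimal split: 3 + 3 + 3 + 3 + 3 + 2; product 3·3·3·3·3·2 = 486.

486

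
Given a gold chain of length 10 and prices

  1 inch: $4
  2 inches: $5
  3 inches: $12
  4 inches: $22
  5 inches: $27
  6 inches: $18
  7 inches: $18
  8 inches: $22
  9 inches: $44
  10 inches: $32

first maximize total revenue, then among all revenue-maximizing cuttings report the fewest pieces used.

2

Build r[k] bottom-up: r[k] = max over allowed piece i of (p[i] + r[k−i]).
r[1] = 4
r[2] = 8  (first piece 1, then r[1]=4)
r[3] = 12  (first piece 1, then r[2]=8)
r[4] = 22
r[5] = 27
r[6] = 31  (first piece 1, then r[5]=27)
r[7] = 35  (first piece 1, then r[6]=31)
r[8] = 44  (first piece 4, then r[4]=22)
r[9] = 49  (first piece 4, then r[5]=27)
r[10] = 54  (first piece 5, then r[5]=27)
Maximum revenue is $54.
Now minimize piece count subject to staying optimal: for each k, pieces[k] = 1 + min over i with p[i]+r[k−i]=r[k] of pieces[k−i].
pieces[7] = 3
pieces[8] = 2
pieces[9] = 2
pieces[10] = 2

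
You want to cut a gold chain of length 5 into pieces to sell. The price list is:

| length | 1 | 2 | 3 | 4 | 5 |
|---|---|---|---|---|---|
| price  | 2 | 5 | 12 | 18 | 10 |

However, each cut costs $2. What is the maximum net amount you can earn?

18

Let v[k] be the best obtainable value from length k. For each k, try every first piece i and keep the best of price[i] + v[k−i] minus the 2 cut fee when i<k.
v[1] = 2
v[2] = max(2+2-2, 5+0) = 5
v[3] = max(2+5-2, 5+2-2, 12+0) = 12
v[4] = max(2+12-2, 5+5-2, 12+2-2, 18+0) = 18
v[5] = max(2+18-2, 5+12-2, 12+5-2, 18+2-2, 10+0) = 18
One optimal plan: pieces 4 + 1 (1 cut) → $20 − $2 = $18.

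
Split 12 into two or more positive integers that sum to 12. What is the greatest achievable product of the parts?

Fill prod[k] for k=2..12: at each k try every first piece i and multiply by the better of (k−i) uncut or prod[k−i].
Small cases: prod[2]=1, prod[3]=2, prod[4]=4, prod[5]=6.
prod[6] = 3*max(3,2) = 3*3 = 9
prod[7] = 2*max(5,6) = 2*6 = 12
prod[8] = 2*max(6,9) = 2*9 = 18
prod[9] = 3*max(6,9) = 3*9 = 27
prod[10] = 2*max(8,18) = 2*18 = 36
prod[11] = 2*max(9,27) = 2*27 = 54
prod[12] = 3*max(9,27) = 3*27 = 81
One optimal split: 3 + 3 + 3 + 3; product 3*3*3*3 = 81.

81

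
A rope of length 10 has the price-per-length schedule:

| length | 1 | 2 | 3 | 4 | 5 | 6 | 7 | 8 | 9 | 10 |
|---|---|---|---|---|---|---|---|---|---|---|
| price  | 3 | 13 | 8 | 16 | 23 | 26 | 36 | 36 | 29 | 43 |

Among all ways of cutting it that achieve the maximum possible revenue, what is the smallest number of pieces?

5

Consider every possible first cut. r[k] is the best of p[i]+r[k−i] over all sellable i≤k.
r[1] = 3
r[2] = max(3+3, 13+0) = 13
r[3] = max(3+13, 13+3, 8+0) = 16
r[4] = max(3+16, 13+13, 8+3, 16+0) = 26
r[5] = max(3+26, 13+16, 8+13, 16+3, 23+0) = 29
r[6] = max(3+29, 13+26, 8+16, 16+13, 23+3, 26+0) = 39
r[7] = max(3+39, 13+29, 8+26, …, 26+3, 36+0) = 42
r[8] = max(3+42, 13+39, 8+29, …, 36+3, 36+0) = 52
r[9] = max(3+52, 13+42, 8+39, …, 36+3, 29+0) = 55
r[10] = max(3+55, 13+52, 8+42, …, 29+3, 43+0) = 65
Maximum revenue is €65.
Now minimize piece count subject to staying optimal: for each k, pieces[k] = 1 + min over i with p[i]+r[k−i]=r[k] of pieces[k−i].
pieces[7] = 4
pieces[8] = 4
pieces[9] = 5
pieces[10] = 5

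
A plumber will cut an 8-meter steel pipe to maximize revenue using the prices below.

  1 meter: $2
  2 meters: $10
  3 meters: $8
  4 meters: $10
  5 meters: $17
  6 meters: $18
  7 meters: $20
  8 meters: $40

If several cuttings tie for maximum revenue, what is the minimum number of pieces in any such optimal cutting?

1

Consider every possible first cut. r[k] is the best of p[i]+r[k−i] over all sellable i≤k.
r[1] = 2
r[2] = max(2+2, 10+0) = 10
r[3] = max(2+10, 10+2, 8+0) = 12
r[4] = max(2+12, 10+10, 8+2, 10+0) = 20
r[5] = max(2+20, 10+12, 8+10, 10+2, 17+0) = 22
r[6] = max(2+22, 10+20, 8+12, 10+10, 17+2, 18+0) = 30
r[7] = max(2+30, 10+22, 8+20, …, 18+2, 20+0) = 32
r[8] = max(2+32, 10+30, 8+22, …, 20+2, 40+0) = 40
Maximum revenue is $40.
Now minimize piece count subject to staying optimal: for each k, pieces[k] = 1 + min over i with p[i]+r[k−i]=r[k] of pieces[k−i].
pieces[5] = 3
pieces[6] = 3
pieces[7] = 4
pieces[8] = 1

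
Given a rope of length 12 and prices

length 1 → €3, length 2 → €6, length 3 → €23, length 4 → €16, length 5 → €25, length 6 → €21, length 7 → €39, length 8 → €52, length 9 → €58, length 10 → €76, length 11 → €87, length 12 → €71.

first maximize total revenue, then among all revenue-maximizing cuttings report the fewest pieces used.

4

Build r[k] bottom-up: r[k] = max over allowed piece i of (p[i] + r[k−i]).
r[1] = 3
r[2] = max(3+3, 6+0) = 6
r[3] = max(3+6, 6+3, 23+0) = 23
r[4] = max(3+23, 6+6, 23+3, 16+0) = 26
r[5] = max(3+26, 6+23, 23+6, 16+3, 25+0) = 29
r[6] = max(3+29, 6+26, 23+23, 16+6, 25+3, 21+0) = 46
r[7] = max(3+46, 6+29, 23+26, …, 21+3, 39+0) = 49
r[8] = max(3+49, 6+46, 23+29, …, 39+3, 52+0) = 52
r[9] = max(3+52, 6+49, 23+46, …, 52+3, 58+0) = 69
r[10] = max(3+69, 6+52, 23+49, …, 58+3, 76+0) = 76
r[11] = max(3+76, 6+69, 23+52, …, 76+3, 87+0) = 87
r[12] = max(3+87, 6+76, 23+69, …, 87+3, 71+0) = 92
Maximum revenue is €92.
Now minimize piece count subject to staying optimal: for each k, pieces[k] = 1 + min over i with p[i]+r[k−i]=r[k] of pieces[k−i].
pieces[9] = 3
pieces[10] = 1
pieces[11] = 1
pieces[12] = 4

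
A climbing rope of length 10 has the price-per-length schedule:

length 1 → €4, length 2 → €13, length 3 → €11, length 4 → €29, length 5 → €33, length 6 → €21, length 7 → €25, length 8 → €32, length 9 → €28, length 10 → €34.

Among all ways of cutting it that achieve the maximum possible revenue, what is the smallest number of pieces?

Consider every possible first cut. r[k] is the best of p[i]+r[k−i] over all sellable i≤k.
r[1] = 4
r[2] = max(4+4, 13+0) = 13
r[3] = max(4+13, 13+4, 11+0) = 17
r[4] = max(4+17, 13+13, 11+4, 29+0) = 29
r[5] = max(4+29, 13+17, 11+13, 29+4, 33+0) = 33
r[6] = max(4+33, 13+29, 11+17, 29+13, 33+4, 21+0) = 42
r[7] = max(4+42, 13+33, 11+29, …, 21+4, 25+0) = 46
r[8] = max(4+46, 13+42, 11+33, …, 25+4, 32+0) = 58
r[9] = max(4+58, 13+46, 11+42, …, 32+4, 28+0) = 62
r[10] = max(4+62, 13+58, 11+46, …, 28+4, 34+0) = 71
Maximum revenue is €71.
Now minimize piece count subject to staying optimal: for each k, pieces[k] = 1 + min over i with p[i]+r[k−i]=r[k] of pieces[k−i].
pieces[7] = 2
pieces[8] = 2
pieces[9] = 2
pieces[10] = 3

3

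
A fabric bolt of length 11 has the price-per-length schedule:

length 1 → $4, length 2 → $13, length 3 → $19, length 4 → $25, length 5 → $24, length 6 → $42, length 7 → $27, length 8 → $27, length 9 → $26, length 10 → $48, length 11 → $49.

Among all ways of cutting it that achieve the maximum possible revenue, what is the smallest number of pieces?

Build r[k] bottom-up: r[k] = max over allowed piece i of (p[i] + r[k−i]).
r[1] = 4
r[2] = max(4+4, 13+0) = 13
r[3] = max(4+13, 13+4, 19+0) = 19
r[4] = max(4+19, 13+13, 19+4, 25+0) = 26
r[5] = max(4+26, 13+19, 19+13, 25+4, 24+0) = 32
r[6] = max(4+32, 13+26, 19+19, 25+13, 24+4, 42+0) = 42
r[7] = max(4+42, 13+32, 19+26, …, 42+4, 27+0) = 46
r[8] = max(4+46, 13+42, 19+32, …, 27+4, 27+0) = 55
r[9] = max(4+55, 13+46, 19+42, …, 27+4, 26+0) = 61
r[10] = max(4+61, 13+55, 19+46, …, 26+4, 48+0) = 68
r[11] = max(4+68, 13+61, 19+55, …, 48+4, 49+0) = 74
Maximum revenue is $74.
Now minimize piece count subject to staying optimal: for each k, pieces[k] = 1 + min over i with p[i]+r[k−i]=r[k] of pieces[k−i].
pieces[8] = 2
pieces[9] = 2
pieces[10] = 3
pieces[11] = 3

3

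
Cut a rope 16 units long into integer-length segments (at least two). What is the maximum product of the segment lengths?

Define m[k] = max over 1≤i<k of i · max(k−i, m[k−i]); the inner max lets the remainder stay uncut if that's better.
Small cases: m[2]=1, m[3]=2, m[4]=4, m[5]=6, m[6]=9, m[7]=12, m[8]=18, m[9]=27.
m[10] = max(1·27, 2·18, 3·12, …, 8·2, 9·1) = 36
m[11] = max(1·36, 2·27, 3·18, …, 9·2, 10·1) = 54
m[12] = max(1·54, 2·36, 3·27, …, 10·2, 11·1) = 81
m[13] = max(1·81, 2·54, 3·36, …, 11·2, 12·1) = 108
m[14] = max(1·108, 2·81, 3·54, …, 12·2, 13·1) = 162
m[15] = max(1·162, 2·108, 3·81, …, 13·2, 14·1) = 243
m[16] = max(1·243, 2·162, 3·108, …, 14·2, 15·1) = 324
One optimal split: 3 + 3 + 3 + 3 + 2 + 2; product 3·3·3·3·2·2 = 324.

324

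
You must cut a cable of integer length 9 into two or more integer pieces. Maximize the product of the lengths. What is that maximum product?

27

Define P[k] = max over 1≤i<k of i · max(k−i, P[k−i]); the inner max lets the remainder stay uncut if that's better.
Small cases: P[2]=1, P[3]=2, P[4]=4.
P[5] = 2·max(3,2) = 2·3 = 6
P[6] = 3·max(3,2) = 3·3 = 9
P[7] = 2·max(5,6) = 2·6 = 12
P[8] = 2·max(6,9) = 2·9 = 18
P[9] = 3·max(6,9) = 3·9 = 27
One optimal split: 3 + 3 + 3; product 3·3·3 = 27.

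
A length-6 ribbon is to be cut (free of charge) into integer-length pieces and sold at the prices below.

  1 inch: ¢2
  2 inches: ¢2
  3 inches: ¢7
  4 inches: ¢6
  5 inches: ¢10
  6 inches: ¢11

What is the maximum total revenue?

14

Consider every possible first cut. R[k] is the best of p[i]+R[k−i] over all sellable i≤k.
R[1] = 2
R[2] = max(2+2, 2+0) = 4
R[3] = max(2+4, 2+2, 7+0) = 7
R[4] = max(2+7, 2+4, 7+2, 6+0) = 9
R[5] = max(2+9, 2+7, 7+4, 6+2, 10+0) = 11
R[6] = max(2+11, 2+9, 7+7, 6+4, 10+2, 11+0) = 14
One optimal cutting: 3 + 3 → ¢7 + ¢7 = ¢14.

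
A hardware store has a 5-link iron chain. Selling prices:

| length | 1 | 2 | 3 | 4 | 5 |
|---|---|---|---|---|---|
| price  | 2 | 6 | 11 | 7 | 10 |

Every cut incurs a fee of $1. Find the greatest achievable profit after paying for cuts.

16

Build r[k] bottom-up: r[k] = max over allowed piece i of (p[i] + r[k−i]) − 1 per cut.
r[1] = 2
r[2] = 6
r[3] = 11
r[4] = 12  (first piece 1, then r[3]=11)
r[5] = 16  (first piece 2, then r[3]=11)
One optimal plan: pieces 3 + 2 (1 cut) → $17 − $1 = $16.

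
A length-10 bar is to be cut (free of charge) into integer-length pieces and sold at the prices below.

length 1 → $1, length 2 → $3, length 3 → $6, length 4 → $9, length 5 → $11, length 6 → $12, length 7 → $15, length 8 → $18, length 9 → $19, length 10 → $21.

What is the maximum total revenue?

Let r[k] be the best obtainable value from length k. For each k, try every first piece i and keep the best of price[i] + r[k−i].
r[1] = 1
r[2] = 3
r[3] = 6
r[4] = 9
r[5] = 11
r[6] = 12  (first piece 1, then r[5]=11)
r[7] = 15  (first piece 3, then r[4]=9)
r[8] = 18  (first piece 4, then r[4]=9)
r[9] = 20  (first piece 4, then r[5]=11)
r[10] = 22  (first piece 5, then r[5]=11)
One optimal cutting: 5 + 5 → $11 + $11 = $22.

22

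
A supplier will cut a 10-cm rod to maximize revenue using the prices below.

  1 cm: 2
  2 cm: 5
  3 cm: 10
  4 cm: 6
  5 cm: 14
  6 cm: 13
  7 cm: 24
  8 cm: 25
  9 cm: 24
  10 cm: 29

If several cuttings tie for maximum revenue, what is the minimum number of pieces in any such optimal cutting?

2

Let r[k] be the best obtainable value from length k. For each k, try every first piece i and keep the best of price[i] + r[k−i].
r[1] = 2
r[2] = 5
r[3] = 10
r[4] = 12  (first piece 1, then r[3]=10)
r[5] = 15  (first piece 2, then r[3]=10)
r[6] = 20  (first piece 3, then r[3]=10)
r[7] = 24
r[8] = 26  (first piece 1, then r[7]=24)
r[9] = 30  (first piece 3, then r[6]=20)
r[10] = 34  (first piece 3, then r[7]=24)
Maximum revenue is 34.
Now minimize piece count subject to staying optimal: for each k, pieces[k] = 1 + min over i with p[i]+r[k−i]=r[k] of pieces[k−i].
pieces[7] = 1
pieces[8] = 2
pieces[9] = 3
pieces[10] = 2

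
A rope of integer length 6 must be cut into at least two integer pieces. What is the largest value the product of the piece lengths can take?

Define prod[k] = max over 1≤i<k of i · max(k−i, prod[k−i]); the inner max lets the remainder stay uncut if that's better.
prod[2] = 1*max(1,0) = 1*1 = 1
prod[3] = 1*max(2,1) = 1*2 = 2
prod[4] = 2*max(2,1) = 2*2 = 4
prod[5] = 2*max(3,2) = 2*3 = 6
prod[6] = 3*max(3,2) = 3*3 = 9
One optimal split: 3 + 3; product 3*3 = 9.

9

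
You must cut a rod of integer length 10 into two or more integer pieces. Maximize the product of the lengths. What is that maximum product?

36

Fill prod[k] for k=2..10: at each k try every first piece i and multiply by the better of (k−i) uncut or prod[k−i].
Small cases: prod[2]=1.
prod[3] = max(1×2, 2×1) = 2
prod[4] = max(1×3, 2×2, 3×1) = 4
prod[5] = max(1×4, 2×3, 3×2, 4×1) = 6
prod[6] = max(1×6, 2×4, 3×3, 4×2, 5×1) = 9
prod[7] = max(1×9, 2×6, 3×4, 4×3, 5×2, 6×1) = 12
prod[8] = max(1×12, 2×9, 3×6, …, 6×2, 7×1) = 18
prod[9] = max(1×18, 2×12, 3×9, …, 7×2, 8×1) = 27
prod[10] = max(1×27, 2×18, 3×12, …, 8×2, 9×1) = 36
One optimal split: 3 + 3 + 2 + 2; product 3×3×2×2 = 36.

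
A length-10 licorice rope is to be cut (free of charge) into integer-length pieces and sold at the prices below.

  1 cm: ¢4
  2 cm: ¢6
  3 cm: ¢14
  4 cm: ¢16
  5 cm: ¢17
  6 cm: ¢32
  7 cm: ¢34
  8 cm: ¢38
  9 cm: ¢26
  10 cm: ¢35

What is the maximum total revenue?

Let v[k] be the best obtainable value from length k. For each k, try every first piece i and keep the best of price[i] + v[k−i].
v[1] = 4
v[2] = max(4+4, 6+0) = 8
v[3] = max(4+8, 6+4, 14+0) = 14
v[4] = max(4+14, 6+8, 14+4, 16+0) = 18
v[5] = max(4+18, 6+14, 14+8, 16+4, 17+0) = 22
v[6] = max(4+22, 6+18, 14+14, 16+8, 17+4, 32+0) = 32
v[7] = max(4+32, 6+22, 14+18, …, 32+4, 34+0) = 36
v[8] = max(4+36, 6+32, 14+22, …, 34+4, 38+0) = 40
v[9] = max(4+40, 6+36, 14+32, …, 38+4, 26+0) = 46
v[10] = max(4+46, 6+40, 14+36, …, 26+4, 35+0) = 50
One optimal cutting: 6 + 3 + 1 → ¢32 + ¢14 + ¢4 = ¢50.

50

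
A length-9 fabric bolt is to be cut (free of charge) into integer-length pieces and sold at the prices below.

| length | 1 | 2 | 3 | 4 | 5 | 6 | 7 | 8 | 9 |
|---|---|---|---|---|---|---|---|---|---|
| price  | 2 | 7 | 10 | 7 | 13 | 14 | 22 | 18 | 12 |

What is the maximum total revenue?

31

Consider every possible first cut. best[k] is the best of p[i]+best[k−i] over all sellable i≤k.
best[1] = 2
best[2] = max(2+2, 7+0) = 7
best[3] = max(2+7, 7+2, 10+0) = 10
best[4] = max(2+10, 7+7, 10+2, 7+0) = 14
best[5] = max(2+14, 7+10, 10+7, 7+2, 13+0) = 17
best[6] = max(2+17, 7+14, 10+10, 7+7, 13+2, 14+0) = 21
best[7] = max(2+21, 7+17, 10+14, …, 14+2, 22+0) = 24
best[8] = max(2+24, 7+21, 10+17, …, 22+2, 18+0) = 28
best[9] = max(2+28, 7+24, 10+21, …, 18+2, 12+0) = 31
One optimal cutting: 3 + 2 + 2 + 2 → $10 + $7 + $7 + $7 = $31.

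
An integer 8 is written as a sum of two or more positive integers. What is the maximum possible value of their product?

18

Define prod[k] = max over 1≤i<k of i · max(k−i, prod[k−i]); the inner max lets the remainder stay uncut if that's better.
Small cases: prod[2]=1.
prod[3] = 1×max(2,1) = 1×2 = 2
prod[4] = 2×max(2,1) = 2×2 = 4
prod[5] = 2×max(3,2) = 2×3 = 6
prod[6] = 3×max(3,2) = 3×3 = 9
prod[7] = 2×max(5,6) = 2×6 = 12
prod[8] = 2×max(6,9) = 2×9 = 18
One optimal split: 3 + 3 + 2; product 3×3×2 = 18.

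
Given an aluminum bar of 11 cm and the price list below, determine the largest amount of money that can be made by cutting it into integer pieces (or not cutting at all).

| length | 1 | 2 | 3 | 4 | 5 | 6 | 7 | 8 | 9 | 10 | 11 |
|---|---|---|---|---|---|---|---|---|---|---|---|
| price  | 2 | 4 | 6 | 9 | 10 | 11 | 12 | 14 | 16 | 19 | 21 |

Build r[k] bottom-up: r[k] = max over allowed piece i of (p[i] + r[k−i]).
r[1] = 2
r[2] = max(2+2, 4+0) = 4
r[3] = max(2+4, 4+2, 6+0) = 6
r[4] = max(2+6, 4+4, 6+2, 9+0) = 9
r[5] = max(2+9, 4+6, 6+4, 9+2, 10+0) = 11
r[6] = max(2+11, 4+9, 6+6, 9+4, 10+2, 11+0) = 13
r[7] = max(2+13, 4+11, 6+9, …, 11+2, 12+0) = 15
r[8] = max(2+15, 4+13, 6+11, …, 12+2, 14+0) = 18
r[9] = max(2+18, 4+15, 6+13, …, 14+2, 16+0) = 20
r[10] = max(2+20, 4+18, 6+15, …, 16+2, 19+0) = 22
r[11] = max(2+22, 4+20, 6+18, …, 19+2, 21+0) = 24
One optimal cutting: 4 + 4 + 1 + 1 + 1 → $9 + $9 + $2 + $2 + $2 = $24.

24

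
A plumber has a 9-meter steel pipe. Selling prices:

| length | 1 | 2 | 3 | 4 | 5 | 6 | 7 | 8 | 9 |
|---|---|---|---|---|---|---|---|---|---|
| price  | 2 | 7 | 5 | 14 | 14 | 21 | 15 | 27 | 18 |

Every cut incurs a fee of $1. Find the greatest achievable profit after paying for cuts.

Let v[k] be the best obtainable value from length k. For each k, try every first piece i and keep the best of price[i] + v[k−i] minus the 1 cut fee when i<k.
v[1] = 2
v[2] = 7
v[3] = 8  (first piece 1, then v[2]=7)
v[4] = 14
v[5] = 15  (first piece 1, then v[4]=14)
v[6] = 21
v[7] = 22  (first piece 1, then v[6]=21)
v[8] = 27  (first piece 2, then v[6]=21)
v[9] = 28  (first piece 1, then v[8]=27)
One optimal plan: pieces 6 + 2 + 1 (2 cuts) → $30 − $2 = $28.

28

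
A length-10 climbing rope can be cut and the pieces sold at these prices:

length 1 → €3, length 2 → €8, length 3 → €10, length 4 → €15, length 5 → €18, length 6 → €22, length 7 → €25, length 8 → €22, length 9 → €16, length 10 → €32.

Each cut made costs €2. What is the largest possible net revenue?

Consider every possible first cut. v[k] is the best of p[i]+v[k−i] over all sellable i≤k, charging 2 whenever i<k.
v[1] = 3
v[2] = 8
v[3] = 10
v[4] = 15
v[5] = 18
v[6] = 22
v[7] = 25
v[8] = 28  (first piece 2, then v[6]=22)
v[9] = 31  (first piece 2, then v[7]=25)
v[10] = 35  (first piece 4, then v[6]=22)
One optimal plan: pieces 6 + 4 (1 cut) → €37 − €2 = €35.

35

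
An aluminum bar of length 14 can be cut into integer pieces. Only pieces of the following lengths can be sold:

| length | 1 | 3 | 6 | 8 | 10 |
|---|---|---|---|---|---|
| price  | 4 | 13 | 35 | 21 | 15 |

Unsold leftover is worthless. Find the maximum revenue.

Consider every possible first cut. best[k] is the best of p[i]+best[k−i] over all sellable i≤k.
best[1] = 4
best[2] = 8  (first piece 1, then best[1]=4)
best[3] = max(4+8, 13+0) = 13
best[4] = max(4+13, 13+4) = 17
best[5] = max(4+17, 13+8) = 21
best[6] = max(4+21, 13+13, 35+0) = 35
best[7] = max(4+35, 13+17, 35+4) = 39
best[8] = max(4+39, 13+21, 35+8, 21+0) = 43
best[9] = max(4+43, 13+35, 35+13, 21+4) = 48
best[10] = max(4+48, 13+39, 35+17, 21+8, 15+0) = 52
best[11] = max(4+52, 13+43, 35+21, 21+13, 15+4) = 56
best[12] = max(4+56, 13+48, 35+35, 21+17, 15+8) = 70
best[13] = max(4+70, 13+52, 35+39, 21+21, 15+13) = 74
best[14] = max(4+74, 13+56, 35+43, 21+35, 15+17) = 78
One optimal cutting: 6 + 6 + 1 + 1 → $78.

78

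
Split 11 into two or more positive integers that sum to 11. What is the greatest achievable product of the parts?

Let g[k] be the best product for length k (with at least one cut). For each first piece i, the rest contributes max(k−i, g[k−i]).
g[2] = 1·max(1,0) = 1·1 = 1
g[3] = 1·max(2,1) = 1·2 = 2
g[4] = 2·max(2,1) = 2·2 = 4
g[5] = 2·max(3,2) = 2·3 = 6
g[6] = 3·max(3,2) = 3·3 = 9
g[7] = 2·max(5,6) = 2·6 = 12
g[8] = 2·max(6,9) = 2·9 = 18
g[9] = 3·max(6,9) = 3·9 = 27
g[10] = 2·max(8,18) = 2·18 = 36
g[11] = 2·max(9,27) = 2·27 = 54
One optimal split: 3 + 3 + 3 + 2; product 3·3·3·2 = 54.

54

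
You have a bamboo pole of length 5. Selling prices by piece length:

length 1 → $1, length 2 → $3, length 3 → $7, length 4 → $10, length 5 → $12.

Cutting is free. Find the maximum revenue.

12

Build best[k] bottom-up: best[k] = max over allowed piece i of (p[i] + best[k−i]).
best[1] = 1
best[2] = 3
best[3] = 7
best[4] = 10
best[5] = 12
Best is to sell the whole 5-foot piece uncut for $12.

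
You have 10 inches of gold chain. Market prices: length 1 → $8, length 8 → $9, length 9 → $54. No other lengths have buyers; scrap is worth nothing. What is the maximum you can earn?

80

Consider every possible first cut. f[k] is the best of p[i]+f[k−i] over all sellable i≤k.
f[1] = 8
f[2] = 16  (first piece 1, then f[1]=8)
f[3] = 24  (first piece 1, then f[2]=16)
f[4] = 32  (first piece 1, then f[3]=24)
f[5] = 40  (first piece 1, then f[4]=32)
f[6] = 48  (first piece 1, then f[5]=40)
f[7] = 56  (first piece 1, then f[6]=48)
f[8] = max(8+56, 9+0) = 64
f[9] = max(8+64, 9+8, 54+0) = 72
f[10] = max(8+72, 9+16, 54+8) = 80
One optimal cutting: 1 + 1 + 1 + 1 + 1 + 1 + 1 + 1 + 1 + 1 → $80.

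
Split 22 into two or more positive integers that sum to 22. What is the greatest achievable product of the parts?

2916

Let f[k] be the best product for length k (with at least one cut). For each first piece i, the rest contributes max(k−i, f[k−i]).
Small cases: f[2]=1, f[3]=2, f[4]=4, f[5]=6, f[6]=9, f[7]=12, f[8]=18, f[9]=27, f[10]=36, f[11]=54, f[12]=81, f[13]=108, f[14]=162.
f[15] = max(1×162, 2×108, 3×81, …, 13×2, 14×1) = 243
f[16] = max(1×243, 2×162, 3×108, …, 14×2, 15×1) = 324
f[17] = max(1×324, 2×243, 3×162, …, 15×2, 16×1) = 486
f[18] = max(1×486, 2×324, 3×243, …, 16×2, 17×1) = 729
f[19] = max(1×729, 2×486, 3×324, …, 17×2, 18×1) = 972
f[20] = max(1×972, 2×729, 3×486, …, 18×2, 19×1) = 1458
f[21] = max(1×1458, 2×972, 3×729, …, 19×2, 20×1) = 2187
f[22] = max(1×2187, 2×1458, 3×972, …, 20×2, 21×1) = 2916
One optimal split: 3 + 3 + 3 + 3 + 3 + 3 + 2 + 2; product 3×3×3×3×3×3×2×2 = 2916.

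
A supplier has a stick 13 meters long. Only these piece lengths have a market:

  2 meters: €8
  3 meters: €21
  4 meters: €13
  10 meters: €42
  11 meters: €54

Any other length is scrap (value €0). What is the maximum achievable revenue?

Build best[k] bottom-up: best[k] = max over allowed piece i of (p[i] + best[k−i]).
best[1] = 0
best[2] = 8
best[3] = max(8+0, 21+0) = 21
best[4] = max(8+8, 21+0, 13+0) = 21
best[5] = max(8+21, 21+8, 13+0) = 29
best[6] = max(8+21, 21+21, 13+8) = 42
best[7] = max(8+29, 21+21, 13+21) = 42
best[8] = max(8+42, 21+29, 13+21) = 50
best[9] = max(8+42, 21+42, 13+29) = 63
best[10] = max(8+50, 21+42, 13+42, 42+0) = 63
best[11] = max(8+63, 21+50, 13+42, 42+0, 54+0) = 71
best[12] = max(8+63, 21+63, 13+50, 42+8, 54+0) = 84
best[13] = max(8+71, 21+63, 13+63, 42+21, 54+8) = 84
One optimal cutting: pieces 3 + 3 + 3 + 3 with 1 meter of scrap → €84.

84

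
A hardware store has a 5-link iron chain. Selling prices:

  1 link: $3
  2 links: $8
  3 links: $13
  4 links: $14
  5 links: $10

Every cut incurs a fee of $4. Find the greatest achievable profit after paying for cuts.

17

Let net[k] be the best obtainable value from length k. For each k, try every first piece i and keep the best of price[i] + net[k−i] minus the 4 cut fee when i<k.
net[1] = 3
net[2] = max(3+3-4, 8+0) = 8
net[3] = max(3+8-4, 8+3-4, 13+0) = 13
net[4] = max(3+13-4, 8+8-4, 13+3-4, 14+0) = 14
net[5] = max(3+14-4, 8+13-4, 13+8-4, 14+3-4, 10+0) = 17
One optimal plan: pieces 3 + 2 (1 cut) → $21 − $4 = $17.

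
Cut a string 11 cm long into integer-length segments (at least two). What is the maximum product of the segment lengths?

Define g[k] = max over 1≤i<k of i · max(k−i, g[k−i]); the inner max lets the remainder stay uncut if that's better.
g[2] = 1×max(1,0) = 1×1 = 1
g[3] = max(1×2, 2×1) = 2
g[4] = max(1×3, 2×2, 3×1) = 4
g[5] = max(1×4, 2×3, 3×2, 4×1) = 6
g[6] = max(1×6, 2×4, 3×3, 4×2, 5×1) = 9
g[7] = max(1×9, 2×6, 3×4, 4×3, 5×2, 6×1) = 12
g[8] = max(1×12, 2×9, 3×6, …, 6×2, 7×1) = 18
g[9] = max(1×18, 2×12, 3×9, …, 7×2, 8×1) = 27
g[10] = max(1×27, 2×18, 3×12, …, 8×2, 9×1) = 36
g[11] = max(1×36, 2×27, 3×18, …, 9×2, 10×1) = 54
One optimal split: 3 + 3 + 3 + 2; product 3×3×3×2 = 54.

54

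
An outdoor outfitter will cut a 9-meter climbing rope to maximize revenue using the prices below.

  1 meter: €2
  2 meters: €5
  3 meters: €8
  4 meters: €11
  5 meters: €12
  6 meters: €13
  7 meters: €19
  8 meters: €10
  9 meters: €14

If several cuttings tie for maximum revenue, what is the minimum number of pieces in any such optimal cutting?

Let r[k] be the best obtainable value from length k. For each k, try every first piece i and keep the best of price[i] + r[k−i].
r[1] = 2
r[2] = 5
r[3] = 8
r[4] = 11
r[5] = 13  (first piece 1, then r[4]=11)
r[6] = 16  (first piece 2, then r[4]=11)
r[7] = 19  (first piece 3, then r[4]=11)
r[8] = 22  (first piece 4, then r[4]=11)
r[9] = 24  (first piece 1, then r[8]=22)
Maximum revenue is €24.
Now minimize piece count subject to staying optimal: for each k, pieces[k] = 1 + min over i with p[i]+r[k−i]=r[k] of pieces[k−i].
pieces[6] = 2
pieces[7] = 1
pieces[8] = 2
pieces[9] = 2

2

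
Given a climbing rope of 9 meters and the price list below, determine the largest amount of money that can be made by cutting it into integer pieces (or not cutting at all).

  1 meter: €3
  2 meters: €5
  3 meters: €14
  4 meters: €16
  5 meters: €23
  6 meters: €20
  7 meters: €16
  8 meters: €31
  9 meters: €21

42

Build R[k] bottom-up: R[k] = max over allowed piece i of (p[i] + R[k−i]).
R[1] = 3
R[2] = max(3+3, 5+0) = 6
R[3] = max(3+6, 5+3, 14+0) = 14
R[4] = max(3+14, 5+6, 14+3, 16+0) = 17
R[5] = max(3+17, 5+14, 14+6, 16+3, 23+0) = 23
R[6] = max(3+23, 5+17, 14+14, 16+6, 23+3, 20+0) = 28
R[7] = max(3+28, 5+23, 14+17, …, 20+3, 16+0) = 31
R[8] = max(3+31, 5+28, 14+23, …, 16+3, 31+0) = 37
R[9] = max(3+37, 5+31, 14+28, …, 31+3, 21+0) = 42
One optimal cutting: 3 + 3 + 3 → €14 + €14 + €14 = €42.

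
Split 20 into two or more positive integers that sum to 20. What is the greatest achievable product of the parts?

Define m[k] = max over 1≤i<k of i · max(k−i, m[k−i]); the inner max lets the remainder stay uncut if that's better.
m[2] = 1×max(1,0) = 1×1 = 1
m[3] = max(1×2, 2×1) = 2
m[4] = max(1×3, 2×2, 3×1) = 4
m[5] = max(1×4, 2×3, 3×2, 4×1) = 6
m[6] = max(1×6, 2×4, 3×3, 4×2, 5×1) = 9
m[7] = max(1×9, 2×6, 3×4, 4×3, 5×2, 6×1) = 12
m[8] = max(1×12, 2×9, 3×6, …, 6×2, 7×1) = 18
m[9] = max(1×18, 2×12, 3×9, …, 7×2, 8×1) = 27
m[10] = max(1×27, 2×18, 3×12, …, 8×2, 9×1) = 36
m[11] = max(1×36, 2×27, 3×18, …, 9×2, 10×1) = 54
m[12] = max(1×54, 2×36, 3×27, …, 10×2, 11×1) = 81
m[13] = max(1×81, 2×54, 3×36, …, 11×2, 12×1) = 108
m[14] = max(1×108, 2×81, 3×54, …, 12×2, 13×1) = 162
m[15] = max(1×162, 2×108, 3×81, …, 13×2, 14×1) = 243
m[16] = max(1×243, 2×162, 3×108, …, 14×2, 15×1) = 324
m[17] = max(1×324, 2×243, 3×162, …, 15×2, 16×1) = 486
m[18] = max(1×486, 2×324, 3×243, …, 16×2, 17×1) = 729
m[19] = max(1×729, 2×486, 3×324, …, 17×2, 18×1) = 972
m[20] = max(1×972, 2×729, 3×486, …, 18×2, 19×1) = 1458
One optimal split: 3 + 3 + 3 + 3 + 3 + 3 + 2; product 3×3×3×3×3×3×2 = 1458.

1458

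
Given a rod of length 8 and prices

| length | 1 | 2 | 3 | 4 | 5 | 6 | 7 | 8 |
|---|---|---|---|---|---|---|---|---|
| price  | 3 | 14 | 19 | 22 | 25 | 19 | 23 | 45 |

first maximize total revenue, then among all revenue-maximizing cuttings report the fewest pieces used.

4

Consider every possible first cut. r[k] is the best of p[i]+r[k−i] over all sellable i≤k.
r[1] = 3
r[2] = max(3+3, 14+0) = 14
r[3] = max(3+14, 14+3, 19+0) = 19
r[4] = max(3+19, 14+14, 19+3, 22+0) = 28
r[5] = max(3+28, 14+19, 19+14, 22+3, 25+0) = 33
r[6] = max(3+33, 14+28, 19+19, 22+14, 25+3, 19+0) = 42
r[7] = max(3+42, 14+33, 19+28, …, 19+3, 23+0) = 47
r[8] = max(3+47, 14+42, 19+33, …, 23+3, 45+0) = 56
Maximum revenue is $56.
Now minimize piece count subject to staying optimal: for each k, pieces[k] = 1 + min over i with p[i]+r[k−i]=r[k] of pieces[k−i].
pieces[5] = 2
pieces[6] = 3
pieces[7] = 3
pieces[8] = 4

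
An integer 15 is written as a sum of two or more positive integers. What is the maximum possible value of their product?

Fill f[k] for k=2..15: at each k try every first piece i and multiply by the better of (k−i) uncut or f[k−i].
f[2] = 1*max(1,0) = 1*1 = 1
f[3] = 1*max(2,1) = 1*2 = 2
f[4] = 2*max(2,1) = 2*2 = 4
f[5] = 2*max(3,2) = 2*3 = 6
f[6] = 3*max(3,2) = 3*3 = 9
f[7] = 2*max(5,6) = 2*6 = 12
f[8] = 2*max(6,9) = 2*9 = 18
f[9] = 3*max(6,9) = 3*9 = 27
f[10] = 2*max(8,18) = 2*18 = 36
f[11] = 2*max(9,27) = 2*27 = 54
f[12] = 3*max(9,27) = 3*27 = 81
f[13] = 2*max(11,54) = 2*54 = 108
f[14] = 2*max(12,81) = 2*81 = 162
f[15] = 3*max(12,81) = 3*81 = 243
One optimal split: 3 + 3 + 3 + 3 + 3; product 3*3*3*3*3 = 243.

243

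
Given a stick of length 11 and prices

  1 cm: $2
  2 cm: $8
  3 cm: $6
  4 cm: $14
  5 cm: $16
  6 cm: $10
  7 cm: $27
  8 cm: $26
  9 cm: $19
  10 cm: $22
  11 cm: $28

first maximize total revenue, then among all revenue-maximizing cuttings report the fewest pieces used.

3

Let r[k] be the best obtainable value from length k. For each k, try every first piece i and keep the best of price[i] + r[k−i].
r[1] = 2
r[2] = 8
r[3] = 10  (first piece 1, then r[2]=8)
r[4] = 16  (first piece 2, then r[2]=8)
r[5] = 18  (first piece 1, then r[4]=16)
r[6] = 24  (first piece 2, then r[4]=16)
r[7] = 27
r[8] = 32  (first piece 2, then r[6]=24)
r[9] = 35  (first piece 2, then r[7]=27)
r[10] = 40  (first piece 2, then r[8]=32)
r[11] = 43  (first piece 2, then r[9]=35)
Maximum revenue is $43.
Now minimize piece count subject to staying optimal: for each k, pieces[k] = 1 + min over i with p[i]+r[k−i]=r[k] of pieces[k−i].
pieces[8] = 4
pieces[9] = 2
pieces[10] = 5
pieces[11] = 3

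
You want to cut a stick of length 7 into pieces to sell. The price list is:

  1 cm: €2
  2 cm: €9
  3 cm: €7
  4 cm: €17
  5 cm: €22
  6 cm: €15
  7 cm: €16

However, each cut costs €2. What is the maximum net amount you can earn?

29

Let net[k] be the best obtainable value from length k. For each k, try every first piece i and keep the best of price[i] + net[k−i] minus the 2 cut fee when i<k.
net[1] = 2
net[2] = max(2+2-2, 9+0) = 9
net[3] = max(2+9-2, 9+2-2, 7+0) = 9
net[4] = max(2+9-2, 9+9-2, 7+2-2, 17+0) = 17
net[5] = max(2+17-2, 9+9-2, 7+9-2, 17+2-2, 22+0) = 22
net[6] = max(2+22-2, 9+17-2, 7+9-2, 17+9-2, 22+2-2, 15+0) = 24
net[7] = max(2+24-2, 9+22-2, 7+17-2, …, 15+2-2, 16+0) = 29
One optimal plan: pieces 5 + 2 (1 cut) → €31 − €2 = €29.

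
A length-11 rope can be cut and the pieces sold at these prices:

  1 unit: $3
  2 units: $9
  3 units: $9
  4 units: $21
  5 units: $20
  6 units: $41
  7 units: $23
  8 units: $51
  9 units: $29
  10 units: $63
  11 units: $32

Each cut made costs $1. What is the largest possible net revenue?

Consider every possible first cut. net[k] is the best of p[i]+net[k−i] over all sellable i≤k, charging 1 whenever i<k.
net[1] = 3
net[2] = 9
net[3] = 11  (first piece 1, then net[2]=9)
net[4] = 21
net[5] = 23  (first piece 1, then net[4]=21)
net[6] = 41
net[7] = 43  (first piece 1, then net[6]=41)
net[8] = 51
net[9] = 53  (first piece 1, then net[8]=51)
net[10] = 63
net[11] = 65  (first piece 1, then net[10]=63)
One optimal plan: pieces 10 + 1 (1 cut) → $66 − $1 = $65.

65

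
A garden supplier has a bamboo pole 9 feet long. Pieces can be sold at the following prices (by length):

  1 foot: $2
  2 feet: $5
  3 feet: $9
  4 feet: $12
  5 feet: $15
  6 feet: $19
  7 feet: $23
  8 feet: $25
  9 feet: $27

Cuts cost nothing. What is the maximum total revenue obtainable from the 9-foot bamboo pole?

Build R[k] bottom-up: R[k] = max over allowed piece i of (p[i] + R[k−i]).
R[1] = 2
R[2] = max(2+2, 5+0) = 5
R[3] = max(2+5, 5+2, 9+0) = 9
R[4] = max(2+9, 5+5, 9+2, 12+0) = 12
R[5] = max(2+12, 5+9, 9+5, 12+2, 15+0) = 15
R[6] = max(2+15, 5+12, 9+9, 12+5, 15+2, 19+0) = 19
R[7] = max(2+19, 5+15, 9+12, …, 19+2, 23+0) = 23
R[8] = max(2+23, 5+19, 9+15, …, 23+2, 25+0) = 25
R[9] = max(2+25, 5+23, 9+19, …, 25+2, 27+0) = 28
One optimal cutting: 7 + 2 → $23 + $5 = $28.

28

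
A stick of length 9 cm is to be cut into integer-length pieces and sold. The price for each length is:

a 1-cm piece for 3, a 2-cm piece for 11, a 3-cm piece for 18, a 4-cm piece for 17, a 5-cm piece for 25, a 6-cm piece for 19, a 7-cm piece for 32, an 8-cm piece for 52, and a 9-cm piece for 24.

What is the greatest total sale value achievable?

Consider every possible first cut. R[k] is the best of p[i]+R[k−i] over all sellable i≤k.
R[1] = 3
R[2] = max(3+3, 11+0) = 11
R[3] = max(3+11, 11+3, 18+0) = 18
R[4] = max(3+18, 11+11, 18+3, 17+0) = 22
R[5] = max(3+22, 11+18, 18+11, 17+3, 25+0) = 29
R[6] = max(3+29, 11+22, 18+18, 17+11, 25+3, 19+0) = 36
R[7] = max(3+36, 11+29, 18+22, …, 19+3, 32+0) = 40
R[8] = max(3+40, 11+36, 18+29, …, 32+3, 52+0) = 52
R[9] = max(3+52, 11+40, 18+36, …, 52+3, 24+0) = 55
One optimal cutting: 8 + 1 → 52 + 3 = 55.

55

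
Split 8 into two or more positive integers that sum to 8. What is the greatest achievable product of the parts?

Fill g[k] for k=2..8: at each k try every first piece i and multiply by the better of (k−i) uncut or g[k−i].
g[2] = 1*max(1,0) = 1*1 = 1
g[3] = 1*max(2,1) = 1*2 = 2
g[4] = 2*max(2,1) = 2*2 = 4
g[5] = 2*max(3,2) = 2*3 = 6
g[6] = 3*max(3,2) = 3*3 = 9
g[7] = 2*max(5,6) = 2*6 = 12
g[8] = 2*max(6,9) = 2*9 = 18
One optimal split: 3 + 3 + 2; product 3*3*2 = 18.

18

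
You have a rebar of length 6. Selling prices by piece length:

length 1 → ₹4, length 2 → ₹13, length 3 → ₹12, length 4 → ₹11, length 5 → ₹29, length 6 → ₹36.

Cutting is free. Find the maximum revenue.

Let v[k] be the best obtainable value from length k. For each k, try every first piece i and keep the best of price[i] + v[k−i].
v[1] = 4
v[2] = 13
v[3] = 17  (first piece 1, then v[2]=13)
v[4] = 26  (first piece 2, then v[2]=13)
v[5] = 30  (first piece 1, then v[4]=26)
v[6] = 39  (first piece 2, then v[4]=26)
One optimal cutting: 2 + 2 + 2 → ₹13 + ₹13 + ₹13 = ₹39.

39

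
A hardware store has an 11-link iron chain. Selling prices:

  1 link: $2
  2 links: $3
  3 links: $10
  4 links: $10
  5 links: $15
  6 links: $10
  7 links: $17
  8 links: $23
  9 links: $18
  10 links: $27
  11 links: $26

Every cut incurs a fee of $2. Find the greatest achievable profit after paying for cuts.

31

Consider every possible first cut. v[k] is the best of p[i]+v[k−i] over all sellable i≤k, charging 2 whenever i<k.
v[1] = 2
v[2] = 3
v[3] = 10
v[4] = 10  (first piece 1, then v[3]=10)
v[5] = 15
v[6] = 18  (first piece 3, then v[3]=10)
v[7] = 18  (first piece 1, then v[6]=18)
v[8] = 23  (first piece 3, then v[5]=15)
v[9] = 26  (first piece 3, then v[6]=18)
v[10] = 28  (first piece 5, then v[5]=15)
v[11] = 31  (first piece 3, then v[8]=23)
One optimal plan: pieces 5 + 3 + 3 (2 cuts) → $35 − $4 = $31.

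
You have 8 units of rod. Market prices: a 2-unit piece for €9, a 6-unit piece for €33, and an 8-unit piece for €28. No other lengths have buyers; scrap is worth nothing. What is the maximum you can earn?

Let f[k] be the best obtainable value from length k. For each k, try every first piece i and keep the best of price[i] + f[k−i].
f[1] = 0
f[2] = 9
f[3] = 9
f[4] = 18  (first piece 2, then f[2]=9)
f[5] = 18
f[6] = max(9+18, 33+0) = 33
f[7] = max(9+18, 33+0) = 33
f[8] = max(9+33, 33+9, 28+0) = 42
One optimal cutting: 6 + 2 → €42.

42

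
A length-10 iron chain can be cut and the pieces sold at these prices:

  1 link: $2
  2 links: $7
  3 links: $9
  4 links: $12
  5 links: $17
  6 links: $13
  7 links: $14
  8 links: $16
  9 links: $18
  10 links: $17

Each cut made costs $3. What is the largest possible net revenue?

31

Build v[k] bottom-up: v[k] = max over allowed piece i of (p[i] + v[k−i]) − 3 per cut.
v[1] = 2
v[2] = max(2+2-3, 7+0) = 7
v[3] = max(2+7-3, 7+2-3, 9+0) = 9
v[4] = max(2+9-3, 7+7-3, 9+2-3, 12+0) = 12
v[5] = max(2+12-3, 7+9-3, 9+7-3, 12+2-3, 17+0) = 17
v[6] = max(2+17-3, 7+12-3, 9+9-3, 12+7-3, 17+2-3, 13+0) = 16
v[7] = max(2+16-3, 7+17-3, 9+12-3, …, 13+2-3, 14+0) = 21
v[8] = max(2+21-3, 7+16-3, 9+17-3, …, 14+2-3, 16+0) = 23
v[9] = max(2+23-3, 7+21-3, 9+16-3, …, 16+2-3, 18+0) = 26
v[10] = max(2+26-3, 7+23-3, 9+21-3, …, 18+2-3, 17+0) = 31
One optimal plan: pieces 5 + 5 (1 cut) → $34 − $3 = $31.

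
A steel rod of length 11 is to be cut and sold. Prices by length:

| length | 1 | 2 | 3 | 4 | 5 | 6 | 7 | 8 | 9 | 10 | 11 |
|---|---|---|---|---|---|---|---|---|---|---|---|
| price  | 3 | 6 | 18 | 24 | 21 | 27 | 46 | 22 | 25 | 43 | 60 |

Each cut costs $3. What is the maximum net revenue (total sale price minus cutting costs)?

Consider every possible first cut. r[k] is the best of p[i]+r[k−i] over all sellable i≤k, charging 3 whenever i<k.
r[1] = 3
r[2] = max(3+3-3, 6+0) = 6
r[3] = max(3+6-3, 6+3-3, 18+0) = 18
r[4] = max(3+18-3, 6+6-3, 18+3-3, 24+0) = 24
r[5] = max(3+24-3, 6+18-3, 18+6-3, 24+3-3, 21+0) = 24
r[6] = max(3+24-3, 6+24-3, 18+18-3, 24+6-3, 21+3-3, 27+0) = 33
r[7] = max(3+33-3, 6+24-3, 18+24-3, …, 27+3-3, 46+0) = 46
r[8] = max(3+46-3, 6+33-3, 18+24-3, …, 46+3-3, 22+0) = 46
r[9] = max(3+46-3, 6+46-3, 18+33-3, …, 22+3-3, 25+0) = 49
r[10] = max(3+49-3, 6+46-3, 18+46-3, …, 25+3-3, 43+0) = 61
r[11] = max(3+61-3, 6+49-3, 18+46-3, …, 43+3-3, 60+0) = 67
One optimal plan: pieces 7 + 4 (1 cut) → $70 − $3 = $67.

67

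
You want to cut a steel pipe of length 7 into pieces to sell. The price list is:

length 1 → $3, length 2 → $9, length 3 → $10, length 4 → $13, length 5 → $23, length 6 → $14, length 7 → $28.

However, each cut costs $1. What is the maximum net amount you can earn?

Build r[k] bottom-up: r[k] = max over allowed piece i of (p[i] + r[k−i]) − 1 per cut.
r[1] = 3
r[2] = max(3+3-1, 9+0) = 9
r[3] = max(3+9-1, 9+3-1, 10+0) = 11
r[4] = max(3+11-1, 9+9-1, 10+3-1, 13+0) = 17
r[5] = max(3+17-1, 9+11-1, 10+9-1, 13+3-1, 23+0) = 23
r[6] = max(3+23-1, 9+17-1, 10+11-1, 13+9-1, 23+3-1, 14+0) = 25
r[7] = max(3+25-1, 9+23-1, 10+17-1, …, 14+3-1, 28+0) = 31
One optimal plan: pieces 5 + 2 (1 cut) → $32 − $1 = $31.

31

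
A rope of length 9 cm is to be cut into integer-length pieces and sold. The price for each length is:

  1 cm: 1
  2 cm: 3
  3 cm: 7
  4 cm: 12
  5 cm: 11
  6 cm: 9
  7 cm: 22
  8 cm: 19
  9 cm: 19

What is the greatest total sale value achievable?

25

Consider every possible first cut. best[k] is the best of p[i]+best[k−i] over all sellable i≤k.
best[1] = 1
best[2] = 3
best[3] = 7
best[4] = 12
best[5] = 13  (first piece 1, then best[4]=12)
best[6] = 15  (first piece 2, then best[4]=12)
best[7] = 22
best[8] = 24  (first piece 4, then best[4]=12)
best[9] = 25  (first piece 1, then best[8]=24)
One optimal cutting: 4 + 4 + 1 → 12 + 12 + 1 = 25.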